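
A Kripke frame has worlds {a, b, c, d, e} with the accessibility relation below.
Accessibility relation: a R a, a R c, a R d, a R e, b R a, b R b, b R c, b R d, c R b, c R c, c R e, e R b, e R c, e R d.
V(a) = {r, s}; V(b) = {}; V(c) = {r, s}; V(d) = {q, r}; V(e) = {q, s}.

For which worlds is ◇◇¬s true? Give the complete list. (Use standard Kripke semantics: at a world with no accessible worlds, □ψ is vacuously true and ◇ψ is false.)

a, b, c, e

Recall that ◇ψ holds at a world iff ψ holds at some accessible world.
Let φ = ◇◇¬s. Evaluate φ at each world:
  a (successors {a, c, d, e}): φ is true.
  b (successors {a, b, c, d}): φ is true.
  c (successors {b, c, e}): φ is true.
  d (successors ∅): φ is false.
  e (successors {b, c, d}): φ is true.
For instance, at c:
  At c: ◇◇¬s requires ◇¬s at some successor in {b, c, e}.
    ◇¬s holds at b, so ◇◇¬s is true at c.
      At b: ◇¬s requires ¬s at some successor in {a, b, c, d}.
        ¬s holds at b, so ◇¬s is true at b.
Satisfying worlds: {a, b, c, e}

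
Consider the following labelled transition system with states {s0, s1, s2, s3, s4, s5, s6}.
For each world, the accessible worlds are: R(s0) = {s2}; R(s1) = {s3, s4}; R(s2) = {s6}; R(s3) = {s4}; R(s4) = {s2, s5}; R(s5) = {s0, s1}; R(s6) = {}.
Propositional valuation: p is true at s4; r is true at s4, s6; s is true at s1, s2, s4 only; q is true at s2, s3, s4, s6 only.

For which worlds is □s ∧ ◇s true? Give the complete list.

s0, s3

Let φ = □s ∧ ◇s. Evaluate φ at each world:
  s0 (successors {s2}): φ is true.
  s1 (successors {s3, s4}): φ is false.
  s2 (successors {s6}): φ is false.
  s3 (successors {s4}): φ is true.
  s4 (successors {s2, s5}): φ is false.
  s5 (successors {s0, s1}): φ is false.
  s6 (successors ∅): φ is false.
For instance, at s0:
  At s0: □s is true, ◇s is true, so □s ∧ ◇s is true.
    At s0: □s requires s at every successor {s2}.
      At s2: s is true.
    So □s is true at s0.
    At s0: ◇s requires s at some successor in {s2}.
      s holds at s2, so ◇s is true at s0.
Satisfying worlds: {s0, s3}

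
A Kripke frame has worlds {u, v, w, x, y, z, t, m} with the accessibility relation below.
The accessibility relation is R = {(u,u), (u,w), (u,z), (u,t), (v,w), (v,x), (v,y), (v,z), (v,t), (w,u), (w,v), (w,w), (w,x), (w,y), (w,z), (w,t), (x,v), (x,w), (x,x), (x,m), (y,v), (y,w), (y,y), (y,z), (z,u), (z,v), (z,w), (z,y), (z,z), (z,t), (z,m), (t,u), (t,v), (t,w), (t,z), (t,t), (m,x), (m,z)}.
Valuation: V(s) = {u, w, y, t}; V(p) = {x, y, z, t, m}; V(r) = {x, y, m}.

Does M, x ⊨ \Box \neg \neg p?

At x: \Box \neg \neg p requires \neg \neg p at every successor {v, w, x, m}.
  \neg \neg p fails at v, so \Box \neg \neg p is false at x.

No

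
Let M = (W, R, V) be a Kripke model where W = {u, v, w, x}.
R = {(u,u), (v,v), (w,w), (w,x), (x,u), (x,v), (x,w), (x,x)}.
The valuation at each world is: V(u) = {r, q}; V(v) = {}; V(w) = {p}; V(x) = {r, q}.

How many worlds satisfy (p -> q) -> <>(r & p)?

Let φ = (p -> q) -> <>(r & p). Evaluate φ at each world:
  u (successors {u}): φ is false.
  v (successors {v}): φ is false.
  w (successors {w, x}): φ is true.
  x (successors {u, v, w, x}): φ is false.
For instance, at v:
  At v: p -> q is true, <>(r & p) is false, so (p -> q) -> <>(r & p) is false.
    At v: <>(r & p) requires r & p at some successor in {v}.
      At v: r & p is false.
    So <>(r & p) is false at v.
Satisfying worlds: {w}

1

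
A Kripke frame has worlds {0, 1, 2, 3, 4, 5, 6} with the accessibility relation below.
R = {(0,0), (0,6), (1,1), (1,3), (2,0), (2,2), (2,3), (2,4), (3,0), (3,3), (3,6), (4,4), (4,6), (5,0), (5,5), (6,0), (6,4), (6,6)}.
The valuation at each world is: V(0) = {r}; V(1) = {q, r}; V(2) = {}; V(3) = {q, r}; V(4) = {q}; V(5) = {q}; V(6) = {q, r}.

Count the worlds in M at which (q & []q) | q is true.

5

Let φ = (q & []q) | q. Evaluate φ at each world:
  0 (successors {0, 6}): φ is false.
  1 (successors {1, 3}): φ is true.
  2 (successors {0, 2, 3, 4}): φ is false.
  3 (successors {0, 3, 6}): φ is true.
  4 (successors {4, 6}): φ is true.
  5 (successors {0, 5}): φ is true.
  6 (successors {0, 4, 6}): φ is true.
For instance, at 6:
  At 6: q & []q is false, q is true, so (q & []q) | q is true.
    At 6: q is true, []q is false, so q & []q is false.
      At 6: []q requires q at every successor {0, 4, 6}.
        q fails at 0, so []q is false at 6.
Satisfying worlds: {1, 3, 4, 5, 6}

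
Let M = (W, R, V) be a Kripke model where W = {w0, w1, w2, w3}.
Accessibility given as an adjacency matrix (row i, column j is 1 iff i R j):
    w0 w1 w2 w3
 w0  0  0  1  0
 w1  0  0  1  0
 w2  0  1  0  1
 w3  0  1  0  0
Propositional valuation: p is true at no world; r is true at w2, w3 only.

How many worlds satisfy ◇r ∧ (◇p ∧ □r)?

Let φ = ◇r ∧ (◇p ∧ □r). Evaluate φ at each world:
  w0 (successors {w2}): φ is false.
  w1 (successors {w2}): φ is false.
  w2 (successors {w1, w3}): φ is false.
  w3 (successors {w1}): φ is false.
For instance, at w0:
  At w0: ◇r is true, ◇p ∧ □r is false, so ◇r ∧ (◇p ∧ □r) is false.
    At w0: ◇r requires r at some successor in {w2}.
      r holds at w2, so ◇r is true at w0.
    At w0: ◇p is false, □r is true, so ◇p ∧ □r is false.
      At w0: ◇p requires p at some successor in {w2}.
        At w2: p is false.
      So ◇p is false at w0.
      At w0: □r requires r at every successor {w2}.
        At w2: r is true.
      So □r is true at w0.
Satisfying worlds: none.

0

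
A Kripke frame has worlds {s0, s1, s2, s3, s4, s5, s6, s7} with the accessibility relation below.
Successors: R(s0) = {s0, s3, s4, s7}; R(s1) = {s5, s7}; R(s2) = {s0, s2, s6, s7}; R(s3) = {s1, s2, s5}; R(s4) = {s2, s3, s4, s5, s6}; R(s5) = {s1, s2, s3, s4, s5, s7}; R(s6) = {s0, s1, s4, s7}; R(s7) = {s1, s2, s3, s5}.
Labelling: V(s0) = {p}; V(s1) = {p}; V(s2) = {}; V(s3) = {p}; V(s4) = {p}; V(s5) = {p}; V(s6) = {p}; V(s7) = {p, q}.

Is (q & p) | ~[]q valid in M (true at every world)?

Let φ = (q & p) | ~[]q. Evaluate φ at each world:
  s0 (successors {s0, s3, s4, s7}): φ is true.
  s1 (successors {s5, s7}): φ is true.
  s2 (successors {s0, s2, s6, s7}): φ is true.
  s3 (successors {s1, s2, s5}): φ is true.
  s4 (successors {s2, s3, s4, s5, s6}): φ is true.
  s5 (successors {s1, s2, s3, s4, s5, s7}): φ is true.
  s6 (successors {s0, s1, s4, s7}): φ is true.
  s7 (successors {s1, s2, s3, s5}): φ is true.
For instance, at s7:
  At s7: q & p is true, ~[]q is true, so (q & p) | ~[]q is true.
    At s7: []q is false, so ~[]q is true.
      At s7: []q requires q at every successor {s1, s2, s3, s5}.
        q fails at s1, so []q is false at s7.

Yes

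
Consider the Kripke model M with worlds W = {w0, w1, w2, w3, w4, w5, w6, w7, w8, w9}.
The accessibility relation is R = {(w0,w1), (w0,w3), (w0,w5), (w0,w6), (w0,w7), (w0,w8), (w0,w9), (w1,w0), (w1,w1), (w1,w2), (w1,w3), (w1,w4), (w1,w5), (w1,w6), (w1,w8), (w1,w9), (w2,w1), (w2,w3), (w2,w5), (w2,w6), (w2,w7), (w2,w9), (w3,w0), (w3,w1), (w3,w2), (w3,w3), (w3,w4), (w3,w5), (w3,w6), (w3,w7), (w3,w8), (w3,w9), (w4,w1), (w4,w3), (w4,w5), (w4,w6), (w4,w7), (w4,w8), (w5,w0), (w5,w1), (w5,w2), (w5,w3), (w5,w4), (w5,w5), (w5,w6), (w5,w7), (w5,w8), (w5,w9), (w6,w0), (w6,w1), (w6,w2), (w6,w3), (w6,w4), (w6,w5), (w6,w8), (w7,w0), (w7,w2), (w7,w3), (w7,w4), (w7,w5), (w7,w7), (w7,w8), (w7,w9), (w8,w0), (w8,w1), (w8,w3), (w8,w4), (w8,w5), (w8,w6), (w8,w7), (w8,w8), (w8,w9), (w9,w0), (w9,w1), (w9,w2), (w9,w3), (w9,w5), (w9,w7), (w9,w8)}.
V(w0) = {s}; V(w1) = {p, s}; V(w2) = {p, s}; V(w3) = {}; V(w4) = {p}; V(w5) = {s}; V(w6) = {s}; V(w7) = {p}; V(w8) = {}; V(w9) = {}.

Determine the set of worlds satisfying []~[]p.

Let φ = []~[]p. Evaluate φ at each world:
  w0 (successors {w1, w3, w5, w6, w7, w8, w9}): φ is true.
  w1 (successors {w0, w1, w2, w3, w4, w5, w6, w8, w9}): φ is true.
  w2 (successors {w1, w3, w5, w6, w7, w9}): φ is true.
  w3 (successors {w0, w1, w2, w3, w4, w5, w6, w7, w8, w9}): φ is true.
  w4 (successors {w1, w3, w5, w6, w7, w8}): φ is true.
  w5 (successors {w0, w1, w2, w3, w4, w5, w6, w7, w8, w9}): φ is true.
  w6 (successors {w0, w1, w2, w3, w4, w5, w8}): φ is true.
  w7 (successors {w0, w2, w3, w4, w5, w7, w8, w9}): φ is true.
  w8 (successors {w0, w1, w3, w4, w5, w6, w7, w8, w9}): φ is true.
  w9 (successors {w0, w1, w2, w3, w5, w7, w8}): φ is true.
For instance, at w7:
  At w7: []~[]p requires ~[]p at every successor {w0, w2, w3, w4, w5, w7, w8, w9}.
    At w0: ~[]p is true.
    At w2: ~[]p is true.
    At w3: ~[]p is true.
    At w4: ~[]p is true.
    At w5: ~[]p is true.
    At w7: ~[]p is true.
    At w8: ~[]p is true.
    At w9: ~[]p is true.
  So []~[]p is true at w7.
Satisfying worlds: {w0, w1, w2, w3, w4, w5, w6, w7, w8, w9}

w0, w1, w2, w3, w4, w5, w6, w7, w8, w9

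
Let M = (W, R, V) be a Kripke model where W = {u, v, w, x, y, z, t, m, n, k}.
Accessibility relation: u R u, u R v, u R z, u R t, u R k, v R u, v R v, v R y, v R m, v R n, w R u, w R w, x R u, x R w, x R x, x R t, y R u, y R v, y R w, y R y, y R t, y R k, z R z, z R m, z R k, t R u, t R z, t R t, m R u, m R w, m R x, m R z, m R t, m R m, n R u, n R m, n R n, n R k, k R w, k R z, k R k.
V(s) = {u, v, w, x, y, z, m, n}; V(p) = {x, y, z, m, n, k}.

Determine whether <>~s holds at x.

At x: <>~s requires ~s at some successor in {u, w, x, t}.
  ~s holds at t, so <>~s is true at x.

Yes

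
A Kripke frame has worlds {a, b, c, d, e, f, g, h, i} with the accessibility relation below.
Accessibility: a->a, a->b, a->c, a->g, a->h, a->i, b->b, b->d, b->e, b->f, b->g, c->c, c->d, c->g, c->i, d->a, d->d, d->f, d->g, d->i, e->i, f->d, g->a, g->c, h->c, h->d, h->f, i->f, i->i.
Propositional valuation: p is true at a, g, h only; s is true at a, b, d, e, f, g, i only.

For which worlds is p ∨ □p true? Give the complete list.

a, g, h

Let φ = p ∨ □p. Evaluate φ at each world:
  a (successors {a, b, c, g, h, i}): φ is true.
  b (successors {b, d, e, f, g}): φ is false.
  c (successors {c, d, g, i}): φ is false.
  d (successors {a, d, f, g, i}): φ is false.
  e (successors {i}): φ is false.
  f (successors {d}): φ is false.
  g (successors {a, c}): φ is true.
  h (successors {c, d, f}): φ is true.
  i (successors {f, i}): φ is false.
For instance, at a:
  At a: p is true, □p is false, so p ∨ □p is true.
    At a: □p requires p at every successor {a, b, c, g, h, i}.
      p fails at b, so □p is false at a.
Satisfying worlds: {a, g, h}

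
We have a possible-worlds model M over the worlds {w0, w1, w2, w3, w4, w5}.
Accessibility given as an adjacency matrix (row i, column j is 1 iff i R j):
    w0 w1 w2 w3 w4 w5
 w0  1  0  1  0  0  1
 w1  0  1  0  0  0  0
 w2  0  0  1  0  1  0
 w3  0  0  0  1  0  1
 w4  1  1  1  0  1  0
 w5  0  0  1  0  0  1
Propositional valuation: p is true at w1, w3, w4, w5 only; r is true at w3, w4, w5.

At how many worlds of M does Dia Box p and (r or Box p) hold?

3

Let φ = Dia Box p and (r or Box p). Evaluate φ at each world:
  w0 (successors {w0, w2, w5}): φ is false.
  w1 (successors {w1}): φ is true.
  w2 (successors {w2, w4}): φ is false.
  w3 (successors {w3, w5}): φ is true.
  w4 (successors {w0, w1, w2, w4}): φ is true.
  w5 (successors {w2, w5}): φ is false.
For instance, at w4:
  At w4: Dia Box p is true, r or Box p is true, so Dia Box p and (r or Box p) is true.
    At w4: Dia Box p requires Box p at some successor in {w0, w1, w2, w4}.
      Box p holds at w1, so Dia Box p is true at w4.
    At w4: r is true, Box p is false, so r or Box p is true.
      At w4: Box p requires p at every successor {w0, w1, w2, w4}.
        p fails at w0, so Box p is false at w4.
Satisfying worlds: {w1, w3, w4}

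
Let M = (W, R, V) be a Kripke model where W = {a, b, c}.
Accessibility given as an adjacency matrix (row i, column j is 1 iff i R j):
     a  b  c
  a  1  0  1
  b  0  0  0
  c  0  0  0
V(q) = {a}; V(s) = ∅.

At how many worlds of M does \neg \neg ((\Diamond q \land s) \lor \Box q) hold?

2

Let φ = \neg \neg ((\Diamond q \land s) \lor \Box q). Evaluate φ at each world:
  a (successors {a, c}): φ is false.
  b (successors ∅): φ is true.
  c (successors ∅): φ is true.
For instance, at a:
  At a: \neg ((\Diamond q \land s) \lor \Box q) is true, so \neg \neg ((\Diamond q \land s) \lor \Box q) is false.
    At a: (\Diamond q \land s) \lor \Box q is false, so \neg ((\Diamond q \land s) \lor \Box q) is true.
      At a: \Diamond q \land s is false, \Box q is false, so (\Diamond q \land s) \lor \Box q is false.
Satisfying worlds: {b, c}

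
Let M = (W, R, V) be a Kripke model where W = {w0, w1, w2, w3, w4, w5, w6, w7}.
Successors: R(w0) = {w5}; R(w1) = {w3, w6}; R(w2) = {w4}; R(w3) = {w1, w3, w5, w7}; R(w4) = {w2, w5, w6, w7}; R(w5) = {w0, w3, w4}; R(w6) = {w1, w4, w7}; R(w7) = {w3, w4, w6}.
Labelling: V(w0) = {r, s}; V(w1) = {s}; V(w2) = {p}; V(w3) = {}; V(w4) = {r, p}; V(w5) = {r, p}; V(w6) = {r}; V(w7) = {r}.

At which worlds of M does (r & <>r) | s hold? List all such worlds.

Let φ = (r & <>r) | s. Evaluate φ at each world:
  w0 (successors {w5}): φ is true.
  w1 (successors {w3, w6}): φ is true.
  w2 (successors {w4}): φ is false.
  w3 (successors {w1, w3, w5, w7}): φ is false.
  w4 (successors {w2, w5, w6, w7}): φ is true.
  w5 (successors {w0, w3, w4}): φ is true.
  w6 (successors {w1, w4, w7}): φ is true.
  w7 (successors {w3, w4, w6}): φ is true.
For instance, at w3:
  At w3: r & <>r is false, s is false, so (r & <>r) | s is false.
    At w3: r is false, <>r is true, so r & <>r is false.
      At w3: <>r requires r at some successor in {w1, w3, w5, w7}.
        r holds at w5, so <>r is true at w3.
Satisfying worlds: {w0, w1, w4, w5, w6, w7}

w0, w1, w4, w5, w6, w7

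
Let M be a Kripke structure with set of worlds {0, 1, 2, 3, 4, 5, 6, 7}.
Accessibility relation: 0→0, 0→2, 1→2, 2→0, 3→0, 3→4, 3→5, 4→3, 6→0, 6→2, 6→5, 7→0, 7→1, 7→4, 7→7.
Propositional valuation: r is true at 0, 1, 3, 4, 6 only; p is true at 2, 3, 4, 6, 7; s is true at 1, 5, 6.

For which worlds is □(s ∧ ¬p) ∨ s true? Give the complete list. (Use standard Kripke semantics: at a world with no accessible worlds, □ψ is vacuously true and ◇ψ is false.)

1, 5, 6

Let φ = □(s ∧ ¬p) ∨ s. Evaluate φ at each world:
  0 (successors {0, 2}): φ is false.
  1 (successors {2}): φ is true.
  2 (successors {0}): φ is false.
  3 (successors {0, 4, 5}): φ is false.
  4 (successors {3}): φ is false.
  5 (successors ∅): φ is true.
  6 (successors {0, 2, 5}): φ is true.
  7 (successors {0, 1, 4, 7}): φ is false.
For instance, at 7:
  At 7: □(s ∧ ¬p) is false, s is false, so □(s ∧ ¬p) ∨ s is false.
    At 7: □(s ∧ ¬p) requires s ∧ ¬p at every successor {0, 1, 4, 7}.
      s ∧ ¬p fails at 0, so □(s ∧ ¬p) is false at 7.
Satisfying worlds: {1, 5, 6}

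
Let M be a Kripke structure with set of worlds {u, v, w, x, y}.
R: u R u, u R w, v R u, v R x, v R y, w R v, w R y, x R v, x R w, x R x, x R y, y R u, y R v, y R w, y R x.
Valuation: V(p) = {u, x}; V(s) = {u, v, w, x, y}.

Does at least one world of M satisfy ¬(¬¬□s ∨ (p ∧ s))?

Let φ = ¬(¬¬□s ∨ (p ∧ s)). Evaluate φ at each world:
  u (successors {u, w}): φ is false.
  v (successors {u, x, y}): φ is false.
  w (successors {v, y}): φ is false.
  x (successors {v, w, x, y}): φ is false.
  y (successors {u, v, w, x}): φ is false.
For instance, at y:
  At y: ¬¬□s ∨ (p ∧ s) is true, so ¬(¬¬□s ∨ (p ∧ s)) is false.
    At y: ¬¬□s is true, p ∧ s is false, so ¬¬□s ∨ (p ∧ s) is true.
      At y: ¬□s is false, so ¬¬□s is true.

No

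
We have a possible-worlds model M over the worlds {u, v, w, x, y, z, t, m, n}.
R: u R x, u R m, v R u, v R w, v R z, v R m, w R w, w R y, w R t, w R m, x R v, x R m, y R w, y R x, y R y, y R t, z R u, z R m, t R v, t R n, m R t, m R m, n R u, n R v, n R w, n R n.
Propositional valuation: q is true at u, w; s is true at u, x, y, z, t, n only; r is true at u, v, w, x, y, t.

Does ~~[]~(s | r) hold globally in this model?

Let φ = ~~[]~(s | r). Evaluate φ at each world:
  u (successors {x, m}): φ is false.
  v (successors {u, w, z, m}): φ is false.
  w (successors {w, y, t, m}): φ is false.
  x (successors {v, m}): φ is false.
  y (successors {w, x, y, t}): φ is false.
  z (successors {u, m}): φ is false.
  t (successors {v, n}): φ is false.
  m (successors {t, m}): φ is false.
  n (successors {u, v, w, n}): φ is false.
Detail at u (counterexample):
  At u: ~[]~(s | r) is true, so ~~[]~(s | r) is false.
    At u: []~(s | r) is false, so ~[]~(s | r) is true.
      At u: []~(s | r) requires ~(s | r) at every successor {x, m}.
        ~(s | r) fails at x, so []~(s | r) is false at u.

No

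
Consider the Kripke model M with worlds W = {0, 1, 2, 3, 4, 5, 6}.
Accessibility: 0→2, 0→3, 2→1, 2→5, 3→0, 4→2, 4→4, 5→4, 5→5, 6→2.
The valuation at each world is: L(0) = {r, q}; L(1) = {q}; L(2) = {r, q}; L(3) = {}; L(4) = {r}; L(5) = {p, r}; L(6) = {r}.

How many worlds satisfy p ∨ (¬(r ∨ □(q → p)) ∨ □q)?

Let φ = p ∨ (¬(r ∨ □(q → p)) ∨ □q). Evaluate φ at each world:
  0 (successors {2, 3}): φ is false.
  1 (successors ∅): φ is true.
  2 (successors {1, 5}): φ is false.
  3 (successors {0}): φ is true.
  4 (successors {2, 4}): φ is false.
  5 (successors {4, 5}): φ is true.
  6 (successors {2}): φ is true.
For instance, at 2:
  At 2: p is false, ¬(r ∨ □(q → p)) ∨ □q is false, so p ∨ (¬(r ∨ □(q → p)) ∨ □q) is false.
    At 2: ¬(r ∨ □(q → p)) is false, □q is false, so ¬(r ∨ □(q → p)) ∨ □q is false.
      At 2: r ∨ □(q → p) is true, so ¬(r ∨ □(q → p)) is false.
      At 2: □q requires q at every successor {1, 5}.
        q fails at 5, so □q is false at 2.
Satisfying worlds: {1, 3, 5, 6}

4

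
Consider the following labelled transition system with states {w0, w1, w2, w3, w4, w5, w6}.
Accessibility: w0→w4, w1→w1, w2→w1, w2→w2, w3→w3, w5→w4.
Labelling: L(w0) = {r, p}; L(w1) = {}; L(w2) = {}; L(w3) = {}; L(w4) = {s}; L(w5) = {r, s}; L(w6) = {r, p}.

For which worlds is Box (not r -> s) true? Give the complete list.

Let φ = Box (not r -> s). Evaluate φ at each world:
  w0 (successors {w4}): φ is true.
  w1 (successors {w1}): φ is false.
  w2 (successors {w1, w2}): φ is false.
  w3 (successors {w3}): φ is false.
  w4 (successors ∅): φ is true.
  w5 (successors {w4}): φ is true.
  w6 (successors ∅): φ is true.
For instance, at w1:
  At w1: Box (not r -> s) requires not r -> s at every successor {w1}.
    not r -> s fails at w1, so Box (not r -> s) is false at w1.
Satisfying worlds: {w0, w4, w5, w6}

w0, w4, w5, w6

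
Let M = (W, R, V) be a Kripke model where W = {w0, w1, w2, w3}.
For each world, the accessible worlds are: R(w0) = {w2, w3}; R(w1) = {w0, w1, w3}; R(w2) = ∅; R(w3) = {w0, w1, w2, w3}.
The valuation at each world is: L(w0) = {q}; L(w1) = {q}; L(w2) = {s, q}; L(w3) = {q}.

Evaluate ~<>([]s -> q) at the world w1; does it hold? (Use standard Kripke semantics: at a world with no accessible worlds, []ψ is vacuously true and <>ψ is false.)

At w1: <>([]s -> q) is true, so ~<>([]s -> q) is false.
  At w1: <>([]s -> q) requires []s -> q at some successor in {w0, w1, w3}.
    []s -> q holds at w0, so <>([]s -> q) is true at w1.
      At w0: []s is false, q is true, so []s -> q is true.

No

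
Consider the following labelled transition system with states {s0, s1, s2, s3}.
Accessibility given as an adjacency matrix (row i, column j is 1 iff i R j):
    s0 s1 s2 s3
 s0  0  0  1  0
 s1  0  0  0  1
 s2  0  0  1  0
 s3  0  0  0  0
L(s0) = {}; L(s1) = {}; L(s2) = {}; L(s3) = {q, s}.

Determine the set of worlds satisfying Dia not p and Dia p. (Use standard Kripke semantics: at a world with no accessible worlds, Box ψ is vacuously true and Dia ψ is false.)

Let φ = Dia not p and Dia p. Evaluate φ at each world:
  s0 (successors {s2}): φ is false.
  s1 (successors {s3}): φ is false.
  s2 (successors {s2}): φ is false.
  s3 (successors ∅): φ is false.
For instance, at s0:
  At s0: Dia not p is true, Dia p is false, so Dia not p and Dia p is false.
    At s0: Dia not p requires not p at some successor in {s2}.
      not p holds at s2, so Dia not p is true at s0.
    At s0: Dia p requires p at some successor in {s2}.
      At s2: p is false.
    So Dia p is false at s0.
Satisfying worlds: none.

none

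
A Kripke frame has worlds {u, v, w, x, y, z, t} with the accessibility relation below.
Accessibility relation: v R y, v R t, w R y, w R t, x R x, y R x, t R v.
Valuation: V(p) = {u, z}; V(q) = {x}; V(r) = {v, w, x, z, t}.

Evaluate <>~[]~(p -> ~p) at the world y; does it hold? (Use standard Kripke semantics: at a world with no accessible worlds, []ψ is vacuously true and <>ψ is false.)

At y: <>~[]~(p -> ~p) requires ~[]~(p -> ~p) at some successor in {x}.
  ~[]~(p -> ~p) holds at x, so <>~[]~(p -> ~p) is true at y.
    At x: []~(p -> ~p) is false, so ~[]~(p -> ~p) is true.
      At x: []~(p -> ~p) requires ~(p -> ~p) at every successor {x}.
        ~(p -> ~p) fails at x, so []~(p -> ~p) is false at x.

Yes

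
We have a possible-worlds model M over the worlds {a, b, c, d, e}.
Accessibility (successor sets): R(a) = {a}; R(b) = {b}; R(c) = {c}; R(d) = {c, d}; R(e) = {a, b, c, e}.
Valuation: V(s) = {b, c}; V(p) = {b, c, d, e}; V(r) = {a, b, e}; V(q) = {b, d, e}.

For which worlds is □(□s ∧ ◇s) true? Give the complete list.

Let φ = □(□s ∧ ◇s). Evaluate φ at each world:
  a (successors {a}): φ is false.
  b (successors {b}): φ is true.
  c (successors {c}): φ is true.
  d (successors {c, d}): φ is false.
  e (successors {a, b, c, e}): φ is false.
For instance, at c:
  At c: □(□s ∧ ◇s) requires □s ∧ ◇s at every successor {c}.
      At c: □s is true, ◇s is true, so □s ∧ ◇s is true.
  So □(□s ∧ ◇s) is true at c.
Satisfying worlds: {b, c}

b, c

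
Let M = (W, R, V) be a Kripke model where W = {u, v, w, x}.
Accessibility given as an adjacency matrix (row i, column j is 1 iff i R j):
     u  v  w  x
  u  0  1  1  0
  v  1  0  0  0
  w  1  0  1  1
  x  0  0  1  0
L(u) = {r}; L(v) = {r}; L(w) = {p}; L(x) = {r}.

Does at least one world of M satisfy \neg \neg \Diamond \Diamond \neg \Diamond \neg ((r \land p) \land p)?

Recall that \Diamond ψ holds at a world iff ψ holds at some accessible world.
Let φ = \neg \neg \Diamond \Diamond \neg \Diamond \neg ((r \land p) \land p). Evaluate φ at each world:
  u (successors {v, w}): φ is false.
  v (successors {u}): φ is false.
  w (successors {u, w, x}): φ is false.
  x (successors {w}): φ is false.
For instance, at x:
  At x: \neg \Diamond \Diamond \neg \Diamond \neg ((r \land p) \land p) is true, so \neg \neg \Diamond \Diamond \neg \Diamond \neg ((r \land p) \land p) is false.
    At x: \Diamond \Diamond \neg \Diamond \neg ((r \land p) \land p) is false, so \neg \Diamond \Diamond \neg \Diamond \neg ((r \land p) \land p) is true.
      At x: \Diamond \Diamond \neg \Diamond \neg ((r \land p) \land p) requires \Diamond \neg \Diamond \neg ((r \land p) \land p) at some successor in {w}.
        At w: \Diamond \neg \Diamond \neg ((r \land p) \land p) is false.
      So \Diamond \Diamond \neg \Diamond \neg ((r \land p) \land p) is false at x.

No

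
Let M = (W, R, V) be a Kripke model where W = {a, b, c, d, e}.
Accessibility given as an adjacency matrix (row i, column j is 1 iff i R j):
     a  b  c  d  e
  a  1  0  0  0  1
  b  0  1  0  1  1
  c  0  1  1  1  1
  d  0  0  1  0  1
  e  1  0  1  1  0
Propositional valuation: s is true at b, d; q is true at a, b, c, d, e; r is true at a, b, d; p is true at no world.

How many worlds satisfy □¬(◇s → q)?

0

Let φ = □¬(◇s → q). Evaluate φ at each world:
  a (successors {a, e}): φ is false.
  b (successors {b, d, e}): φ is false.
  c (successors {b, c, d, e}): φ is false.
  d (successors {c, e}): φ is false.
  e (successors {a, c, d}): φ is false.
For instance, at b:
  At b: □¬(◇s → q) requires ¬(◇s → q) at every successor {b, d, e}.
    ¬(◇s → q) fails at b, so □¬(◇s → q) is false at b.
      At b: ◇s → q is true, so ¬(◇s → q) is false.
Satisfying worlds: none.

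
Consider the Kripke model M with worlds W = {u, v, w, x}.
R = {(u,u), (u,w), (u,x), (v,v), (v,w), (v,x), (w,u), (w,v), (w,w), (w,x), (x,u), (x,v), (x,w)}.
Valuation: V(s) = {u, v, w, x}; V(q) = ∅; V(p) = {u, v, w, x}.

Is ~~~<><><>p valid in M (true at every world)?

Let φ = ~~~<><><>p. Evaluate φ at each world:
  u (successors {u, w, x}): φ is false.
  v (successors {v, w, x}): φ is false.
  w (successors {u, v, w, x}): φ is false.
  x (successors {u, v, w}): φ is false.
Detail at u (counterexample):
  At u: ~~<><><>p is true, so ~~~<><><>p is false.
    At u: ~<><><>p is false, so ~~<><><>p is true.
      At u: <><><>p is true, so ~<><><>p is false.

No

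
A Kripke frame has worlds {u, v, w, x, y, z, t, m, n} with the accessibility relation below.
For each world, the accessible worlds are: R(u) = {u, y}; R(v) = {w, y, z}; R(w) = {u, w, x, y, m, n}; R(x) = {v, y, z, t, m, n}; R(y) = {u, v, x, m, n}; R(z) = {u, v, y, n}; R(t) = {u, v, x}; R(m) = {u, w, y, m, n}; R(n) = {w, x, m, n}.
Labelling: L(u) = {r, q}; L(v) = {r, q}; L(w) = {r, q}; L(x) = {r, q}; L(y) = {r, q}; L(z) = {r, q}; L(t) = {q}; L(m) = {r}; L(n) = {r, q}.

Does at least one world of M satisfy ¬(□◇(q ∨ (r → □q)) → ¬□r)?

Yes

Recall that □ψ holds at a world iff ψ holds at every accessible world, and ◇ψ holds iff ψ holds at some accessible world.
Let φ = ¬(□◇(q ∨ (r → □q)) → ¬□r). Evaluate φ at each world:
  u (successors {u, y}): φ is true.
  v (successors {w, y, z}): φ is true.
  w (successors {u, w, x, y, m, n}): φ is true.
  x (successors {v, y, z, t, m, n}): φ is false.
  y (successors {u, v, x, m, n}): φ is true.
  z (successors {u, v, y, n}): φ is true.
  t (successors {u, v, x}): φ is true.
  m (successors {u, w, y, m, n}): φ is true.
  n (successors {w, x, m, n}): φ is true.
Detail at u (witness):
  At u: □◇(q ∨ (r → □q)) → ¬□r is false, so ¬(□◇(q ∨ (r → □q)) → ¬□r) is true.
    At u: □◇(q ∨ (r → □q)) is true, ¬□r is false, so □◇(q ∨ (r → □q)) → ¬□r is false.
      At u: □◇(q ∨ (r → □q)) requires ◇(q ∨ (r → □q)) at every successor {u, y}.
        At u: ◇(q ∨ (r → □q)) is true.
        At y: ◇(q ∨ (r → □q)) is true.
      So □◇(q ∨ (r → □q)) is true at u.
      At u: □r is true, so ¬□r is false.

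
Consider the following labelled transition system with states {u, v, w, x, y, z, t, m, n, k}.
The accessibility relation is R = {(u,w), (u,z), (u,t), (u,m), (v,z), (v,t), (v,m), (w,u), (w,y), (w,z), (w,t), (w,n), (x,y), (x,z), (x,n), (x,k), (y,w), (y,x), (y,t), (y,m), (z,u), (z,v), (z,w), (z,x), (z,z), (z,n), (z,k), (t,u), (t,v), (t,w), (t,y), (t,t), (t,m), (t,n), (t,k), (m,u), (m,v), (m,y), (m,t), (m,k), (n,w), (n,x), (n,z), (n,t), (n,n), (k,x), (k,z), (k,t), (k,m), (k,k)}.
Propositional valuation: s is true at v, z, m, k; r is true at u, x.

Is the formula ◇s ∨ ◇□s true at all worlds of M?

Yes

Recall that □ψ holds at a world iff ψ holds at every accessible world, and ◇ψ holds iff ψ holds at some accessible world.
Let φ = ◇s ∨ ◇□s. Evaluate φ at each world:
  u (successors {w, z, t, m}): φ is true.
  v (successors {z, t, m}): φ is true.
  w (successors {u, y, z, t, n}): φ is true.
  x (successors {y, z, n, k}): φ is true.
  y (successors {w, x, t, m}): φ is true.
  z (successors {u, v, w, x, z, n, k}): φ is true.
  t (successors {u, v, w, y, t, m, n, k}): φ is true.
  m (successors {u, v, y, t, k}): φ is true.
  n (successors {w, x, z, t, n}): φ is true.
  k (successors {x, z, t, m, k}): φ is true.
For instance, at z:
  At z: ◇s is true, ◇□s is false, so ◇s ∨ ◇□s is true.
    At z: ◇s requires s at some successor in {u, v, w, x, z, n, k}.
      s holds at v, so ◇s is true at z.
    At z: ◇□s requires □s at some successor in {u, v, w, x, z, n, k}.
      At u: □s is false.
      At v: □s is false.
      At w: □s is false.
      At x: □s is false.
      At z: □s is false.
      At n: □s is false.
      At k: □s is false.
    So ◇□s is false at z.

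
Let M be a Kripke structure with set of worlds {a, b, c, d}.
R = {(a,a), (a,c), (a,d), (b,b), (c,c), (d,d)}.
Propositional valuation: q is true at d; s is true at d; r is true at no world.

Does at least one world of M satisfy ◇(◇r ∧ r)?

Let φ = ◇(◇r ∧ r). Evaluate φ at each world:
  a (successors {a, c, d}): φ is false.
  b (successors {b}): φ is false.
  c (successors {c}): φ is false.
  d (successors {d}): φ is false.
For instance, at c:
  At c: ◇(◇r ∧ r) requires ◇r ∧ r at some successor in {c}.
    At c: ◇r ∧ r is false.
  So ◇(◇r ∧ r) is false at c.

No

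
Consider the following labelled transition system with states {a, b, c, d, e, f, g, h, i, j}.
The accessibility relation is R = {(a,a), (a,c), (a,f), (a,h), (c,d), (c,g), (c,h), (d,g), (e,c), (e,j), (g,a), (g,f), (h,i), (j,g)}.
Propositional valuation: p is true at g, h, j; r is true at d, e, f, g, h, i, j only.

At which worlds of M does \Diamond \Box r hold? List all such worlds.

Recall that \Box ψ holds at a world iff ψ holds at every accessible world, and \Diamond ψ holds iff ψ holds at some accessible world.
Let φ = \Diamond \Box r. Evaluate φ at each world:
  a (successors {a, c, f, h}): φ is true.
  b (successors ∅): φ is false.
  c (successors {d, g, h}): φ is true.
  d (successors {g}): φ is false.
  e (successors {c, j}): φ is true.
  f (successors ∅): φ is false.
  g (successors {a, f}): φ is true.
  h (successors {i}): φ is true.
  i (successors ∅): φ is false.
  j (successors {g}): φ is false.
For instance, at g:
  At g: \Diamond \Box r requires \Box r at some successor in {a, f}.
    \Box r holds at f, so \Diamond \Box r is true at g.
      At f: no accessible worlds, so \Box r holds vacuously.
Satisfying worlds: {a, c, e, g, h}

a, c, e, g, h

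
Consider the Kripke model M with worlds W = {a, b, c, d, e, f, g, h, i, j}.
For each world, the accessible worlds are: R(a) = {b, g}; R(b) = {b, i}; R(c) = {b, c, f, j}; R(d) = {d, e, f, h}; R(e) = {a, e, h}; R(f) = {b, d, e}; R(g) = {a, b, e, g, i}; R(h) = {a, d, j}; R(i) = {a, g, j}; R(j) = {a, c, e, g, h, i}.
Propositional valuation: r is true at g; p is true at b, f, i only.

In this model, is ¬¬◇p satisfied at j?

Yes

Recall that ◇ψ holds at a world iff ψ holds at some accessible world.
At j: ¬◇p is false, so ¬¬◇p is true.
  At j: ◇p is true, so ¬◇p is false.
    At j: ◇p requires p at some successor in {a, c, e, g, h, i}.
      p holds at i, so ◇p is true at j.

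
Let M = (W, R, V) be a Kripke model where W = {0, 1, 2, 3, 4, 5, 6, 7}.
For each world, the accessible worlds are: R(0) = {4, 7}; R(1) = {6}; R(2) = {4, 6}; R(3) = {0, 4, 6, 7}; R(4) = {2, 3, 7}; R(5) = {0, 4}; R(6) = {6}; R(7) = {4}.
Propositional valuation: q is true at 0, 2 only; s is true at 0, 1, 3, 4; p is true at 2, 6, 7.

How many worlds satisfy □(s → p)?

2

Let φ = □(s → p). Evaluate φ at each world:
  0 (successors {4, 7}): φ is false.
  1 (successors {6}): φ is true.
  2 (successors {4, 6}): φ is false.
  3 (successors {0, 4, 6, 7}): φ is false.
  4 (successors {2, 3, 7}): φ is false.
  5 (successors {0, 4}): φ is false.
  6 (successors {6}): φ is true.
  7 (successors {4}): φ is false.
For instance, at 3:
  At 3: □(s → p) requires s → p at every successor {0, 4, 6, 7}.
    s → p fails at 0, so □(s → p) is false at 3.
Satisfying worlds: {1, 6}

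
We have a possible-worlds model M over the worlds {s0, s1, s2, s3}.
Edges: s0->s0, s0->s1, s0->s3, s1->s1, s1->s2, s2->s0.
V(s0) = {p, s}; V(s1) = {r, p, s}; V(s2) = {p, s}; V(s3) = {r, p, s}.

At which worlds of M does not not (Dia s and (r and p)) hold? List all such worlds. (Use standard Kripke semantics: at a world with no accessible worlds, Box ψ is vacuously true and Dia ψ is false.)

s1

Let φ = not not (Dia s and (r and p)). Evaluate φ at each world:
  s0 (successors {s0, s1, s3}): φ is false.
  s1 (successors {s1, s2}): φ is true.
  s2 (successors {s0}): φ is false.
  s3 (successors ∅): φ is false.
For instance, at s0:
  At s0: not (Dia s and (r and p)) is true, so not not (Dia s and (r and p)) is false.
    At s0: Dia s and (r and p) is false, so not (Dia s and (r and p)) is true.
      At s0: Dia s is true, r and p is false, so Dia s and (r and p) is false.
Satisfying worlds: {s1}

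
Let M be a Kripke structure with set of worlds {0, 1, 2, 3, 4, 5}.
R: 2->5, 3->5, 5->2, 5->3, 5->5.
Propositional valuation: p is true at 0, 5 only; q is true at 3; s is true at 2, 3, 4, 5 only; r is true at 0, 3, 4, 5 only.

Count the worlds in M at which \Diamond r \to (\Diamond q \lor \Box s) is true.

6

Let φ = \Diamond r \to (\Diamond q \lor \Box s). Evaluate φ at each world:
  0 (successors ∅): φ is true.
  1 (successors ∅): φ is true.
  2 (successors {5}): φ is true.
  3 (successors {5}): φ is true.
  4 (successors ∅): φ is true.
  5 (successors {2, 3, 5}): φ is true.
For instance, at 2:
  At 2: \Diamond r is true, \Diamond q \lor \Box s is true, so \Diamond r \to (\Diamond q \lor \Box s) is true.
    At 2: \Diamond r requires r at some successor in {5}.
      r holds at 5, so \Diamond r is true at 2.
    At 2: \Diamond q is false, \Box s is true, so \Diamond q \lor \Box s is true.
      At 2: \Diamond q requires q at some successor in {5}.
        At 5: q is false.
      So \Diamond q is false at 2.
      At 2: \Box s requires s at every successor {5}.
        At 5: s is true.
      So \Box s is true at 2.
Satisfying worlds: {0, 1, 2, 3, 4, 5}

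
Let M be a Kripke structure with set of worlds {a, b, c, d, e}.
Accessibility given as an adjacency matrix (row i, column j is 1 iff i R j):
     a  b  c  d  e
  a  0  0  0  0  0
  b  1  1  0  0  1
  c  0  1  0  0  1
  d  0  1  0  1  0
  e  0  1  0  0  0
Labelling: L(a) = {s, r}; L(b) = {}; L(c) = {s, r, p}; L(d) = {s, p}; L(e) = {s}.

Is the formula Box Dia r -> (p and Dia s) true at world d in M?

Yes

At d: Box Dia r is false, p and Dia s is true, so Box Dia r -> (p and Dia s) is true.
  At d: Box Dia r requires Dia r at every successor {b, d}.
    Dia r fails at d, so Box Dia r is false at d.
      At d: Dia r requires r at some successor in {b, d}.
        At b: r is false.
        At d: r is false.
      So Dia r is false at d.
  At d: p is true, Dia s is true, so p and Dia s is true.
    At d: Dia s requires s at some successor in {b, d}.
      s holds at d, so Dia s is true at d.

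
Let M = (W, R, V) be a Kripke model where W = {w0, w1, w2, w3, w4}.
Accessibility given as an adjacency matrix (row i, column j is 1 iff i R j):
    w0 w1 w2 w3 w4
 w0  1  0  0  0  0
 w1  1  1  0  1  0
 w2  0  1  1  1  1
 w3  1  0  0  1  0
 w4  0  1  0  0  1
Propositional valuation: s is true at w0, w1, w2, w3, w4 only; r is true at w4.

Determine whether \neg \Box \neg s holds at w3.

Yes

Recall that \Box ψ holds at a world iff ψ holds at every accessible world, and \Diamond ψ holds iff ψ holds at some accessible world.
At w3: \Box \neg s is false, so \neg \Box \neg s is true.
  At w3: \Box \neg s requires \neg s at every successor {w0, w3}.
    \neg s fails at w0, so \Box \neg s is false at w3.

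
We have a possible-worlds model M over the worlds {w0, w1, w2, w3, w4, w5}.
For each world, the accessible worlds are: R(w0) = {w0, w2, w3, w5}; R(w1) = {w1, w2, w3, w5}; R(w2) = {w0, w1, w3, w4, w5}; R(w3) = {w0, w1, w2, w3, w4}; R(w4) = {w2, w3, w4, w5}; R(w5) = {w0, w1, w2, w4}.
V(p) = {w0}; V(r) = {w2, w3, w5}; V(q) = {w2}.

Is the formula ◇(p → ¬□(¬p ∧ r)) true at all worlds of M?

Let φ = ◇(p → ¬□(¬p ∧ r)). Evaluate φ at each world:
  w0 (successors {w0, w2, w3, w5}): φ is true.
  w1 (successors {w1, w2, w3, w5}): φ is true.
  w2 (successors {w0, w1, w3, w4, w5}): φ is true.
  w3 (successors {w0, w1, w2, w3, w4}): φ is true.
  w4 (successors {w2, w3, w4, w5}): φ is true.
  w5 (successors {w0, w1, w2, w4}): φ is true.
For instance, at w0:
  At w0: ◇(p → ¬□(¬p ∧ r)) requires p → ¬□(¬p ∧ r) at some successor in {w0, w2, w3, w5}.
    p → ¬□(¬p ∧ r) holds at w0, so ◇(p → ¬□(¬p ∧ r)) is true at w0.
      At w0: p is true, ¬□(¬p ∧ r) is true, so p → ¬□(¬p ∧ r) is true.

Yes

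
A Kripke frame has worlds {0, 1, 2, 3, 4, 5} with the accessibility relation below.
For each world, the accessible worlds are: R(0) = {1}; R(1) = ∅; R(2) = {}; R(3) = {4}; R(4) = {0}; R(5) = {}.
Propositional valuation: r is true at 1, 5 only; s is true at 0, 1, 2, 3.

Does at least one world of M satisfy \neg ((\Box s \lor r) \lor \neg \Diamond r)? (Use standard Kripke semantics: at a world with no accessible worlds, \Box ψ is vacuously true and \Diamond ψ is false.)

Recall that \Box ψ holds at a world iff ψ holds at every accessible world, and \Diamond ψ holds iff ψ holds at some accessible world.
Let φ = \neg ((\Box s \lor r) \lor \neg \Diamond r). Evaluate φ at each world:
  0 (successors {1}): φ is false.
  1 (successors ∅): φ is false.
  2 (successors ∅): φ is false.
  3 (successors {4}): φ is false.
  4 (successors {0}): φ is false.
  5 (successors ∅): φ is false.
For instance, at 0:
  At 0: (\Box s \lor r) \lor \neg \Diamond r is true, so \neg ((\Box s \lor r) \lor \neg \Diamond r) is false.
    At 0: \Box s \lor r is true, \neg \Diamond r is false, so (\Box s \lor r) \lor \neg \Diamond r is true.
      At 0: \Box s is true, r is false, so \Box s \lor r is true.
      At 0: \Diamond r is true, so \neg \Diamond r is false.

No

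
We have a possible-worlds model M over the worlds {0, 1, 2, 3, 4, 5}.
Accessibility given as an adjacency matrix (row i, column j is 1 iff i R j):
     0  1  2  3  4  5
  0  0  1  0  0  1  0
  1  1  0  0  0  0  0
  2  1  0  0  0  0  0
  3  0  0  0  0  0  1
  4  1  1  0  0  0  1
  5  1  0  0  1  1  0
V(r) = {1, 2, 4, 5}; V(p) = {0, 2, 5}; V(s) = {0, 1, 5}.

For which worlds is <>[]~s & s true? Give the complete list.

none

Let φ = <>[]~s & s. Evaluate φ at each world:
  0 (successors {1, 4}): φ is false.
  1 (successors {0}): φ is false.
  2 (successors {0}): φ is false.
  3 (successors {5}): φ is false.
  4 (successors {0, 1, 5}): φ is false.
  5 (successors {0, 3, 4}): φ is false.
For instance, at 2:
  At 2: <>[]~s is false, s is false, so <>[]~s & s is false.
    At 2: <>[]~s requires []~s at some successor in {0}.
      At 0: []~s is false.
    So <>[]~s is false at 2.
Satisfying worlds: none.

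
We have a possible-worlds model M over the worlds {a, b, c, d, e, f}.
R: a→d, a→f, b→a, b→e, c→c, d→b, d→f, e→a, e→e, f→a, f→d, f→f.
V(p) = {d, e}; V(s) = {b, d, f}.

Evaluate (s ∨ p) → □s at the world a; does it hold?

Recall that □ψ holds at a world iff ψ holds at every accessible world, and ◇ψ holds iff ψ holds at some accessible world.
At a: s ∨ p is false, □s is true, so (s ∨ p) → □s is true.
  At a: □s requires s at every successor {d, f}.
    At d: s is true.
    At f: s is true.
  So □s is true at a.

Yes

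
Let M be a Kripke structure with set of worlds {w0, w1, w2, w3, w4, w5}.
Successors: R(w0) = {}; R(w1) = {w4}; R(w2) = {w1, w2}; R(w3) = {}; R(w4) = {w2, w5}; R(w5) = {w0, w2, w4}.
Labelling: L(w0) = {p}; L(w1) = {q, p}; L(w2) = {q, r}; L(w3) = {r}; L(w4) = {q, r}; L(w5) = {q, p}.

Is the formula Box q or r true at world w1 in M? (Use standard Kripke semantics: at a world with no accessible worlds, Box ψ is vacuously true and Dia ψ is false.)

Yes

At w1: Box q is true, r is false, so Box q or r is true.
  At w1: Box q requires q at every successor {w4}.
    At w4: q is true.
  So Box q is true at w1.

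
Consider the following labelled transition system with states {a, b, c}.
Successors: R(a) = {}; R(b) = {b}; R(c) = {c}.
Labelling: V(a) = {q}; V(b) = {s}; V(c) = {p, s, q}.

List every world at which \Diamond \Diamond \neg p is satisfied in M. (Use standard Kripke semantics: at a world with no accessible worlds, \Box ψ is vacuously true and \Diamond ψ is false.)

b

Let φ = \Diamond \Diamond \neg p. Evaluate φ at each world:
  a (successors ∅): φ is false.
  b (successors {b}): φ is true.
  c (successors {c}): φ is false.
For instance, at c:
  At c: \Diamond \Diamond \neg p requires \Diamond \neg p at some successor in {c}.
    At c: \Diamond \neg p is false.
  So \Diamond \Diamond \neg p is false at c.
Satisfying worlds: {b}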